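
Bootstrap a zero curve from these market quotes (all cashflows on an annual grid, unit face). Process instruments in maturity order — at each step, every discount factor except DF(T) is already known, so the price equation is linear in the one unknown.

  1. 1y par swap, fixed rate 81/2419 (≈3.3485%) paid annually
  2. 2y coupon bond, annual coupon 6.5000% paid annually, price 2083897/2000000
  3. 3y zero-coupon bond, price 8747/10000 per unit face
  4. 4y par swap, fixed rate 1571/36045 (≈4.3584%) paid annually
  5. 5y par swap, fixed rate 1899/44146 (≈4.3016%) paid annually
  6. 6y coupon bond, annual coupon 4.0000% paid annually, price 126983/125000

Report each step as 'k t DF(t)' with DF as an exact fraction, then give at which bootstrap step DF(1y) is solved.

1 1 2419/2500
2 2 9193/10000
3 3 8747/10000
4 4 8429/10000
5 5 8101/10000
6 6 807/1000
DF(1y) is solved at step 1

step 1 [1y] swap r/1=81/2419: DF=(1 − 81/2419·(0))/(1+81/2419) = 2419/2500 ≈ 0.967600
step 2 [2y] bond c/1=13/200: DF=(2083897/2000000 − 13/200·(0.967600))/(1+13/200) = 9193/10000 ≈ 0.919300
step 3 [3y] zero: DF = P = 8747/10000 ≈ 0.874700
step 4 [4y] swap r/1=1571/36045: DF=(1 − 1571/36045·(0.967600+0.919300+0.874700))/(1+1571/36045) = 8429/10000 ≈ 0.842900
step 5 [5y] swap r/1=1899/44146: DF=(1 − 1899/44146·(0.967600+0.919300+0.874700+0.842900))/(1+1899/44146) = 8101/10000 ≈ 0.810100
step 6 [6y] bond c/1=1/25: DF=(126983/125000 − 1/25·(0.967600+0.919300+0.874700+0.842900+0.810100))/(1+1/25) = 807/1000 ≈ 0.807000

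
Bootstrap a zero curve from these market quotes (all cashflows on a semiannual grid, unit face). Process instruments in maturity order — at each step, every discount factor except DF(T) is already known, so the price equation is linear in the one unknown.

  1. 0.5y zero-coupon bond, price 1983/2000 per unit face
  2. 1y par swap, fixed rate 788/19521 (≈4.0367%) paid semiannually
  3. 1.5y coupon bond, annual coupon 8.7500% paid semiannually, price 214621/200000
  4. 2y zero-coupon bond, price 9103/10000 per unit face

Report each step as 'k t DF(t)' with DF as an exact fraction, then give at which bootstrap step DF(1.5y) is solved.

1 1/2 1983/2000
2 1 4803/5000
3 3/2 9463/10000
4 2 9103/10000
DF(1.5y) is solved at step 3

step 1 [0.5y] zero: DF = P = 1983/2000 ≈ 0.991500
step 2 [1y] swap r/2=394/19521: DF=(1 − 394/19521·(0.991500))/(1+394/19521) = 4803/5000 ≈ 0.960600
step 3 [1.5y] bond c/2=7/160: DF=(214621/200000 − 7/160·(0.991500+0.960600))/(1+7/160) = 9463/10000 ≈ 0.946300
step 4 [2y] zero: DF = P = 9103/10000 ≈ 0.910300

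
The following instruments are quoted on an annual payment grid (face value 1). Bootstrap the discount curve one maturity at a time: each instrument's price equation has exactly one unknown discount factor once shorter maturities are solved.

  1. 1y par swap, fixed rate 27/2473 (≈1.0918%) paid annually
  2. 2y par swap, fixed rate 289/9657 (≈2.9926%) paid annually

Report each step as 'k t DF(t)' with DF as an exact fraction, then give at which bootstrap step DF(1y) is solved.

1 1 2473/2500
2 2 4711/5000
DF(1y) is solved at step 1

step 1 [1y] swap r/1=27/2473: DF=(1 − 27/2473·(0))/(1+27/2473) = 2473/2500 ≈ 0.989200
step 2 [2y] swap r/1=289/9657: DF=(1 − 289/9657·(0.989200))/(1+289/9657) = 4711/5000 ≈ 0.942200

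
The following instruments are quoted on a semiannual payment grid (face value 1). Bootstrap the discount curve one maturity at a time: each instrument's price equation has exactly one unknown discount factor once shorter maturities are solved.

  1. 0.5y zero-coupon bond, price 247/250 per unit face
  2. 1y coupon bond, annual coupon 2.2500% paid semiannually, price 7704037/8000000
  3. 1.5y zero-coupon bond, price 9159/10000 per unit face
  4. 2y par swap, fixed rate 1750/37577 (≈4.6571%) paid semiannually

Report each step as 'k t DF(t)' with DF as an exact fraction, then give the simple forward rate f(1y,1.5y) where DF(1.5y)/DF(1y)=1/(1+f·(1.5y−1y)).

step 1 [0.5y] zero: DF = P = 247/250 ≈ 0.988000
step 2 [1y] bond c/2=9/800: DF=(7704037/8000000 − 9/800·(0.988000))/(1+9/800) = 9413/10000 ≈ 0.941300
step 3 [1.5y] zero: DF = P = 9159/10000 ≈ 0.915900
step 4 [2y] swap r/2=875/37577: DF=(1 − 875/37577·(0.988000+0.941300+0.915900))/(1+875/37577) = 73/80 ≈ 0.912500

1 1/2 247/250
2 1 9413/10000
3 3/2 9159/10000
4 2 73/80
f(1y,1.5y) = ((9413/10000)/(9159/10000) − 1)/(1/2) = 508/9159 ≈ 5.5465%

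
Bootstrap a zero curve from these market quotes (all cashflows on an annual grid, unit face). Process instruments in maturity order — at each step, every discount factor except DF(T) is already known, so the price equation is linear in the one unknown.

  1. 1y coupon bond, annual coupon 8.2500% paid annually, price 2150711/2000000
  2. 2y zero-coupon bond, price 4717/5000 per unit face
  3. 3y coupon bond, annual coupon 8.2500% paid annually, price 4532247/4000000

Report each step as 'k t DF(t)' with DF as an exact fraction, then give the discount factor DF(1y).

1 1 4967/5000
2 2 4717/5000
3 3 8991/10000
DF(1y) = 4967/5000 ≈ 0.993400

step 1 [1y] bond c/1=33/400: DF=(2150711/2000000 − 33/400·(0))/(1+33/400) = 4967/5000 ≈ 0.993400
step 2 [2y] zero: DF = P = 4717/5000 ≈ 0.943400
step 3 [3y] bond c/1=33/400: DF=(4532247/4000000 − 33/400·(0.993400+0.943400))/(1+33/400) = 8991/10000 ≈ 0.899100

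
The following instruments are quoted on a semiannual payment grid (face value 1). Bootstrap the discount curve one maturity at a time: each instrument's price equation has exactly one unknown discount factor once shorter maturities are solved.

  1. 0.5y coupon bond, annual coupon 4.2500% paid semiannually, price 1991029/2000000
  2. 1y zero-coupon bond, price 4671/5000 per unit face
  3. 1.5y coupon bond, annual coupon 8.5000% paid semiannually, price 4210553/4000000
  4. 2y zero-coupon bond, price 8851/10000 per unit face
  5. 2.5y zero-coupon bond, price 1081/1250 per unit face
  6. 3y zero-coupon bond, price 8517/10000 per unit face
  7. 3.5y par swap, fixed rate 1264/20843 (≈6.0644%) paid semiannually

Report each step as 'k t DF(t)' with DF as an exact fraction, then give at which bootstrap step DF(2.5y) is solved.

step 1 [0.5y] bond c/2=17/800: DF=(1991029/2000000 − 17/800·(0))/(1+17/800) = 2437/2500 ≈ 0.974800
step 2 [1y] zero: DF = P = 4671/5000 ≈ 0.934200
step 3 [1.5y] bond c/2=17/400: DF=(4210553/4000000 − 17/400·(0.974800+0.934200))/(1+17/400) = 9319/10000 ≈ 0.931900
step 4 [2y] zero: DF = P = 8851/10000 ≈ 0.885100
step 5 [2.5y] zero: DF = P = 1081/1250 ≈ 0.864800
step 6 [3y] zero: DF = P = 8517/10000 ≈ 0.851700
step 7 [3.5y] swap r/2=632/20843: DF=(1 − 632/20843·(0.974800+0.934200+0.931900+0.885100+0.864800+0.851700))/(1+632/20843) = 1013/1250 ≈ 0.810400

1 1/2 2437/2500
2 1 4671/5000
3 3/2 9319/10000
4 2 8851/10000
5 5/2 1081/1250
6 3 8517/10000
7 7/2 1013/1250
DF(2.5y) is solved at step 5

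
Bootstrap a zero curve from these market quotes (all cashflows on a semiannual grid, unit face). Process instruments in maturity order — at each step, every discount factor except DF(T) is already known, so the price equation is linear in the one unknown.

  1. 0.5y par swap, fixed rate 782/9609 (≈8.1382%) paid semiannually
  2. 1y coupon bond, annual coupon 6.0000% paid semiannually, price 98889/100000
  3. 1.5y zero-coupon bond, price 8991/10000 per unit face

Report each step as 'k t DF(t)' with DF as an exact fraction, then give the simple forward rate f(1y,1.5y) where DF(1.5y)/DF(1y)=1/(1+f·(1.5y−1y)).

1 1/2 9609/10000
2 1 9321/10000
3 3/2 8991/10000
f(1y,1.5y) = ((9321/10000)/(8991/10000) − 1)/(1/2) = 220/2997 ≈ 7.3407%

step 1 [0.5y] swap r/2=391/9609: DF=(1 − 391/9609·(0))/(1+391/9609) = 9609/10000 ≈ 0.960900
step 2 [1y] bond c/2=3/100: DF=(98889/100000 − 3/100·(0.960900))/(1+3/100) = 9321/10000 ≈ 0.932100
step 3 [1.5y] zero: DF = P = 8991/10000 ≈ 0.899100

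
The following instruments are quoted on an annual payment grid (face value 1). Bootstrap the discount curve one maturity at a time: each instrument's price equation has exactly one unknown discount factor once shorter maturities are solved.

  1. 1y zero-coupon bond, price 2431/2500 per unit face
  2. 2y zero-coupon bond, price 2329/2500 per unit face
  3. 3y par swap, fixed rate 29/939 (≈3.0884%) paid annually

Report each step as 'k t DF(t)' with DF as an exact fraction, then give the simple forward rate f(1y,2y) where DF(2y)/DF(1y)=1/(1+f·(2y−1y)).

step 1 [1y] zero: DF = P = 2431/2500 ≈ 0.972400
step 2 [2y] zero: DF = P = 2329/2500 ≈ 0.931600
step 3 [3y] swap r/1=29/939: DF=(1 − 29/939·(0.972400+0.931600))/(1+29/939) = 913/1000 ≈ 0.913000

1 1 2431/2500
2 2 2329/2500
3 3 913/1000
f(1y,2y) = ((2431/2500)/(2329/2500) − 1)/(1) = 6/137 ≈ 4.3796%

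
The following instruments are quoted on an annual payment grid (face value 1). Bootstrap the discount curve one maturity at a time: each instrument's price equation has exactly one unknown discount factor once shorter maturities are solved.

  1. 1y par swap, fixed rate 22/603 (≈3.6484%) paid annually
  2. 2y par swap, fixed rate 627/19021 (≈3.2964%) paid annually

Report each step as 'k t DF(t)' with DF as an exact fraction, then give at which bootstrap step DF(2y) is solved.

step 1 [1y] swap r/1=22/603: DF=(1 − 22/603·(0))/(1+22/603) = 603/625 ≈ 0.964800
step 2 [2y] swap r/1=627/19021: DF=(1 − 627/19021·(0.964800))/(1+627/19021) = 9373/10000 ≈ 0.937300

1 1 603/625
2 2 9373/10000
DF(2y) is solved at step 2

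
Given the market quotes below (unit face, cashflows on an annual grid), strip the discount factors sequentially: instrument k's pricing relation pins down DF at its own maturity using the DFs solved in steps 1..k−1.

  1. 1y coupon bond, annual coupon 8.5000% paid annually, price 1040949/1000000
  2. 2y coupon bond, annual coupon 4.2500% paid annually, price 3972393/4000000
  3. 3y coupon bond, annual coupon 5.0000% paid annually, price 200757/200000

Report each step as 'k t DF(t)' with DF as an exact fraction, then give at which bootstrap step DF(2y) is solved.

step 1 [1y] bond c/1=17/200: DF=(1040949/1000000 − 17/200·(0))/(1+17/200) = 4797/5000 ≈ 0.959400
step 2 [2y] bond c/1=17/400: DF=(3972393/4000000 − 17/400·(0.959400))/(1+17/400) = 1827/2000 ≈ 0.913500
step 3 [3y] bond c/1=1/20: DF=(200757/200000 − 1/20·(0.959400+0.913500))/(1+1/20) = 2167/2500 ≈ 0.866800

1 1 4797/5000
2 2 1827/2000
3 3 2167/2500
DF(2y) is solved at step 2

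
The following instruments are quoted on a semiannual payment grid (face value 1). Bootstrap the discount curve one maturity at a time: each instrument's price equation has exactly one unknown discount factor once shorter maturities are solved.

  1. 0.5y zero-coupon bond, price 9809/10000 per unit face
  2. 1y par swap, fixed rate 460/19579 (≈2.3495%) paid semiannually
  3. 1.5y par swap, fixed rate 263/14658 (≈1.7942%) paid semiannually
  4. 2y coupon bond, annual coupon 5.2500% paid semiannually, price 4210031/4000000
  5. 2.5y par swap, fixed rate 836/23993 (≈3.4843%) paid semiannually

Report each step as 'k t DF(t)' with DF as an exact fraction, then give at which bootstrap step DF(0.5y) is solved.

1 1/2 9809/10000
2 1 977/1000
3 3/2 9737/10000
4 2 4753/5000
5 5/2 2291/2500
DF(0.5y) is solved at step 1

step 1 [0.5y] zero: DF = P = 9809/10000 ≈ 0.980900
step 2 [1y] swap r/2=230/19579: DF=(1 − 230/19579·(0.980900))/(1+230/19579) = 977/1000 ≈ 0.977000
step 3 [1.5y] swap r/2=263/29316: DF=(1 − 263/29316·(0.980900+0.977000))/(1+263/29316) = 9737/10000 ≈ 0.973700
step 4 [2y] bond c/2=21/800: DF=(4210031/4000000 − 21/800·(0.980900+0.977000+0.973700))/(1+21/800) = 4753/5000 ≈ 0.950600
step 5 [2.5y] swap r/2=418/23993: DF=(1 − 418/23993·(0.980900+0.977000+0.973700+0.950600))/(1+418/23993) = 2291/2500 ≈ 0.916400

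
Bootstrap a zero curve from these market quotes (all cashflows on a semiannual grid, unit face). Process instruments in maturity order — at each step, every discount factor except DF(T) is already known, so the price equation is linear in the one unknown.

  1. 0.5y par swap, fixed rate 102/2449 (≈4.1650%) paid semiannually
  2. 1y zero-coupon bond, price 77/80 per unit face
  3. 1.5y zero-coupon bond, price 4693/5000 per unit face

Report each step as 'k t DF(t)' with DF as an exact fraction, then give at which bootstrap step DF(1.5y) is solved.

1 1/2 2449/2500
2 1 77/80
3 3/2 4693/5000
DF(1.5y) is solved at step 3

step 1 [0.5y] swap r/2=51/2449: DF=(1 − 51/2449·(0))/(1+51/2449) = 2449/2500 ≈ 0.979600
step 2 [1y] zero: DF = P = 77/80 ≈ 0.962500
step 3 [1.5y] zero: DF = P = 4693/5000 ≈ 0.938600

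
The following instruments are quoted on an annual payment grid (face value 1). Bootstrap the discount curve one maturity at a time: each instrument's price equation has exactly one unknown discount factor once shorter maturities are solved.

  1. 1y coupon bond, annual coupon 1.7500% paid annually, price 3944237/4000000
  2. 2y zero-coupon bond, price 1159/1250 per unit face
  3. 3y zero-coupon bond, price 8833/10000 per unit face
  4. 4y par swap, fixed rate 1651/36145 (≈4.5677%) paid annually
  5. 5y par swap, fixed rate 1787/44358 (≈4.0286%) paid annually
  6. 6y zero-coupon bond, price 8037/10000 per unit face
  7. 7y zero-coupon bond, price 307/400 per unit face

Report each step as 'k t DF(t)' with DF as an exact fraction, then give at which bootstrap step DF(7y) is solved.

step 1 [1y] bond c/1=7/400: DF=(3944237/4000000 − 7/400·(0))/(1+7/400) = 9691/10000 ≈ 0.969100
step 2 [2y] zero: DF = P = 1159/1250 ≈ 0.927200
step 3 [3y] zero: DF = P = 8833/10000 ≈ 0.883300
step 4 [4y] swap r/1=1651/36145: DF=(1 − 1651/36145·(0.969100+0.927200+0.883300))/(1+1651/36145) = 8349/10000 ≈ 0.834900
step 5 [5y] swap r/1=1787/44358: DF=(1 − 1787/44358·(0.969100+0.927200+0.883300+0.834900))/(1+1787/44358) = 8213/10000 ≈ 0.821300
step 6 [6y] zero: DF = P = 8037/10000 ≈ 0.803700
step 7 [7y] zero: DF = P = 307/400 ≈ 0.767500

1 1 9691/10000
2 2 1159/1250
3 3 8833/10000
4 4 8349/10000
5 5 8213/10000
6 6 8037/10000
7 7 307/400
DF(7y) is solved at step 7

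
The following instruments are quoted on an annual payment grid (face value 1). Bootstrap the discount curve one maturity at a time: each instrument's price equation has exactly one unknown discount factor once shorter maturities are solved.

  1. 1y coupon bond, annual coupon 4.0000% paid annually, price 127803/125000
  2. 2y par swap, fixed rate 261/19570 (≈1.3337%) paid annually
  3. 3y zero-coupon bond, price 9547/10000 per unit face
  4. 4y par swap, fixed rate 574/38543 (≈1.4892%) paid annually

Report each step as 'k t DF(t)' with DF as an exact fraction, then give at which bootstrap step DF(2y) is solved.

step 1 [1y] bond c/1=1/25: DF=(127803/125000 − 1/25·(0))/(1+1/25) = 9831/10000 ≈ 0.983100
step 2 [2y] swap r/1=261/19570: DF=(1 − 261/19570·(0.983100))/(1+261/19570) = 9739/10000 ≈ 0.973900
step 3 [3y] zero: DF = P = 9547/10000 ≈ 0.954700
step 4 [4y] swap r/1=574/38543: DF=(1 − 574/38543·(0.983100+0.973900+0.954700))/(1+574/38543) = 4713/5000 ≈ 0.942600

1 1 9831/10000
2 2 9739/10000
3 3 9547/10000
4 4 4713/5000
DF(2y) is solved at step 2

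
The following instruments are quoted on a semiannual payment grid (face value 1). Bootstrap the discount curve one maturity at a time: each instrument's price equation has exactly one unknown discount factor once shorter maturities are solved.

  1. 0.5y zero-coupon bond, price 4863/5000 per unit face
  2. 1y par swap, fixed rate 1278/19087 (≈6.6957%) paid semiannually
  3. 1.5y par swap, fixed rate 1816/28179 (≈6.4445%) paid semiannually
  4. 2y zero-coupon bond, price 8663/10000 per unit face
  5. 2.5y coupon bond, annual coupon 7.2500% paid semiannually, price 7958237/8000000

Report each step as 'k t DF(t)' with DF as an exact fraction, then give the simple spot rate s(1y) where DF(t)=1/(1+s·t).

1 1/2 4863/5000
2 1 9361/10000
3 3/2 2273/2500
4 2 8663/10000
5 5/2 8311/10000
s(1y) = (1/(9361/10000) − 1)/(1) = 639/9361 ≈ 6.8262%

step 1 [0.5y] zero: DF = P = 4863/5000 ≈ 0.972600
step 2 [1y] swap r/2=639/19087: DF=(1 − 639/19087·(0.972600))/(1+639/19087) = 9361/10000 ≈ 0.936100
step 3 [1.5y] swap r/2=908/28179: DF=(1 − 908/28179·(0.972600+0.936100))/(1+908/28179) = 2273/2500 ≈ 0.909200
step 4 [2y] zero: DF = P = 8663/10000 ≈ 0.866300
step 5 [2.5y] bond c/2=29/800: DF=(7958237/8000000 − 29/800·(0.972600+0.936100+0.909200+0.866300))/(1+29/800) = 8311/10000 ≈ 0.831100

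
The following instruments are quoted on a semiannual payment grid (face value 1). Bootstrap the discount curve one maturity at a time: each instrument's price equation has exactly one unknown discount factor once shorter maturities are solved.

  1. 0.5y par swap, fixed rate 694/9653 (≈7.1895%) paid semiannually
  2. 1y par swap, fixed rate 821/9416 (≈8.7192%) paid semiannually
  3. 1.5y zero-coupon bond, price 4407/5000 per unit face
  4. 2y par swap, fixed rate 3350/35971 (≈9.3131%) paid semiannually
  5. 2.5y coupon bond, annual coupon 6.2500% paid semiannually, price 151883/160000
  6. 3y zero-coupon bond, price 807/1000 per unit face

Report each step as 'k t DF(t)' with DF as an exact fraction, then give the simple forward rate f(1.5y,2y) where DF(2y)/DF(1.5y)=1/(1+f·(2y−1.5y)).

1 1/2 9653/10000
2 1 9179/10000
3 3/2 4407/5000
4 2 333/400
5 5/2 1623/2000
6 3 807/1000
f(1.5y,2y) = ((4407/5000)/(333/400) − 1)/(1/2) = 326/2775 ≈ 11.7477%

step 1 [0.5y] swap r/2=347/9653: DF=(1 − 347/9653·(0))/(1+347/9653) = 9653/10000 ≈ 0.965300
step 2 [1y] swap r/2=821/18832: DF=(1 − 821/18832·(0.965300))/(1+821/18832) = 9179/10000 ≈ 0.917900
step 3 [1.5y] zero: DF = P = 4407/5000 ≈ 0.881400
step 4 [2y] swap r/2=1675/35971: DF=(1 − 1675/35971·(0.965300+0.917900+0.881400))/(1+1675/35971) = 333/400 ≈ 0.832500
step 5 [2.5y] bond c/2=1/32: DF=(151883/160000 − 1/32·(0.965300+0.917900+0.881400+0.832500))/(1+1/32) = 1623/2000 ≈ 0.811500
step 6 [3y] zero: DF = P = 807/1000 ≈ 0.807000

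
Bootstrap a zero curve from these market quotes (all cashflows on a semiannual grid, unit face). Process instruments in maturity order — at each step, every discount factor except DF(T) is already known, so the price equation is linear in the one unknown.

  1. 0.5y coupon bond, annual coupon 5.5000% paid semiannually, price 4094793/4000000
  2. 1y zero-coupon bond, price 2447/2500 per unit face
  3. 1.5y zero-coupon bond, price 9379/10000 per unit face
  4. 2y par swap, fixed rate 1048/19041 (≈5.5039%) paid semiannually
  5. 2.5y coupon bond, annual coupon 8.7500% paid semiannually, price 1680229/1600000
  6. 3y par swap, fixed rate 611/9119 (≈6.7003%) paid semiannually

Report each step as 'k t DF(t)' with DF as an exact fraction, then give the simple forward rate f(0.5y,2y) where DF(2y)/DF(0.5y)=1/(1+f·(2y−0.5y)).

step 1 [0.5y] bond c/2=11/400: DF=(4094793/4000000 − 11/400·(0))/(1+11/400) = 9963/10000 ≈ 0.996300
step 2 [1y] zero: DF = P = 2447/2500 ≈ 0.978800
step 3 [1.5y] zero: DF = P = 9379/10000 ≈ 0.937900
step 4 [2y] swap r/2=524/19041: DF=(1 − 524/19041·(0.996300+0.978800+0.937900))/(1+524/19041) = 1119/1250 ≈ 0.895200
step 5 [2.5y] bond c/2=7/160: DF=(1680229/1600000 − 7/160·(0.996300+0.978800+0.937900+0.895200))/(1+7/160) = 1693/2000 ≈ 0.846500
step 6 [3y] swap r/2=611/18238: DF=(1 − 611/18238·(0.996300+0.978800+0.937900+0.895200+0.846500))/(1+611/18238) = 8167/10000 ≈ 0.816700

1 1/2 9963/10000
2 1 2447/2500
3 3/2 9379/10000
4 2 1119/1250
5 5/2 1693/2000
6 3 8167/10000
f(0.5y,2y) = ((9963/10000)/(1119/1250) − 1)/(3/2) = 337/4476 ≈ 7.5290%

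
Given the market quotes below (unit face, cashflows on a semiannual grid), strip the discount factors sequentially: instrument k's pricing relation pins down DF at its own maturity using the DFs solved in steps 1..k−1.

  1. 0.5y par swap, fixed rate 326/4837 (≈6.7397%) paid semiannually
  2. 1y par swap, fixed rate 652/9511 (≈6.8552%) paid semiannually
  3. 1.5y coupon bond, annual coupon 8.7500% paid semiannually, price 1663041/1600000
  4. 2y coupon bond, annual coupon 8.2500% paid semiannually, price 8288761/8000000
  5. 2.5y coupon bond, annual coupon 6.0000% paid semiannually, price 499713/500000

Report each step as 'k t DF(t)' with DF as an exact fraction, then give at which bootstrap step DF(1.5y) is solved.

step 1 [0.5y] swap r/2=163/4837: DF=(1 − 163/4837·(0))/(1+163/4837) = 4837/5000 ≈ 0.967400
step 2 [1y] swap r/2=326/9511: DF=(1 − 326/9511·(0.967400))/(1+326/9511) = 2337/2500 ≈ 0.934800
step 3 [1.5y] bond c/2=7/160: DF=(1663041/1600000 − 7/160·(0.967400+0.934800))/(1+7/160) = 9161/10000 ≈ 0.916100
step 4 [2y] bond c/2=33/800: DF=(8288761/8000000 − 33/800·(0.967400+0.934800+0.916100))/(1+33/800) = 4417/5000 ≈ 0.883400
step 5 [2.5y] bond c/2=3/100: DF=(499713/500000 − 3/100·(0.967400+0.934800+0.916100+0.883400))/(1+3/100) = 69/80 ≈ 0.862500

1 1/2 4837/5000
2 1 2337/2500
3 3/2 9161/10000
4 2 4417/5000
5 5/2 69/80
DF(1.5y) is solved at step 3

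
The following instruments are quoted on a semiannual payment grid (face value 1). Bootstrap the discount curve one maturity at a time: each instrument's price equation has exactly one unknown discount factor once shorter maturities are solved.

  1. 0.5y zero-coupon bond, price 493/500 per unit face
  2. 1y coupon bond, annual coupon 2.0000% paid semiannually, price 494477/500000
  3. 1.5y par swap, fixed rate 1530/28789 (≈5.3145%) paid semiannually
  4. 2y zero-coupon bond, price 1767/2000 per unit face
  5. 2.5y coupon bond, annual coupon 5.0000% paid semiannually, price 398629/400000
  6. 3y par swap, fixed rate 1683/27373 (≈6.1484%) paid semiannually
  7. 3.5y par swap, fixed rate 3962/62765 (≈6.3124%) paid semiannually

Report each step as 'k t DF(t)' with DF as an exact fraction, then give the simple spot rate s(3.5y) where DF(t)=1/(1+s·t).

step 1 [0.5y] zero: DF = P = 493/500 ≈ 0.986000
step 2 [1y] bond c/2=1/100: DF=(494477/500000 − 1/100·(0.986000))/(1+1/100) = 4847/5000 ≈ 0.969400
step 3 [1.5y] swap r/2=765/28789: DF=(1 − 765/28789·(0.986000+0.969400))/(1+765/28789) = 1847/2000 ≈ 0.923500
step 4 [2y] zero: DF = P = 1767/2000 ≈ 0.883500
step 5 [2.5y] bond c/2=1/40: DF=(398629/400000 − 1/40·(0.986000+0.969400+0.923500+0.883500))/(1+1/40) = 1761/2000 ≈ 0.880500
step 6 [3y] swap r/2=1683/54746: DF=(1 − 1683/54746·(0.986000+0.969400+0.923500+0.883500+0.880500))/(1+1683/54746) = 8317/10000 ≈ 0.831700
step 7 [3.5y] swap r/2=1981/62765: DF=(1 − 1981/62765·(0.986000+0.969400+0.923500+0.883500+0.880500+0.831700))/(1+1981/62765) = 8019/10000 ≈ 0.801900

1 1/2 493/500
2 1 4847/5000
3 3/2 1847/2000
4 2 1767/2000
5 5/2 1761/2000
6 3 8317/10000
7 7/2 8019/10000
s(3.5y) = (1/(8019/10000) − 1)/(7/2) = 566/8019 ≈ 7.0582%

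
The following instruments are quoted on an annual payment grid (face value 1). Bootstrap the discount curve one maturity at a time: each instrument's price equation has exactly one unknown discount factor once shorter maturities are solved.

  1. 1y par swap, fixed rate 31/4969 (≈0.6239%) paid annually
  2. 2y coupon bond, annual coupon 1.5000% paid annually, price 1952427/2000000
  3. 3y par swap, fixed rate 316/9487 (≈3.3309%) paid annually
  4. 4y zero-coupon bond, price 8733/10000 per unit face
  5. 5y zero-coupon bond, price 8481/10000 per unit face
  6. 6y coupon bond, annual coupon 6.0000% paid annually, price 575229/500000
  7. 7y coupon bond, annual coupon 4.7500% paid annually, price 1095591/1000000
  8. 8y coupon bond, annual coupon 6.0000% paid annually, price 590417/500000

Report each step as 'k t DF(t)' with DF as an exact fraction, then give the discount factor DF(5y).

step 1 [1y] swap r/1=31/4969: DF=(1 − 31/4969·(0))/(1+31/4969) = 4969/5000 ≈ 0.993800
step 2 [2y] bond c/1=3/200: DF=(1952427/2000000 − 3/200·(0.993800))/(1+3/200) = 9471/10000 ≈ 0.947100
step 3 [3y] swap r/1=316/9487: DF=(1 − 316/9487·(0.993800+0.947100))/(1+316/9487) = 2263/2500 ≈ 0.905200
step 4 [4y] zero: DF = P = 8733/10000 ≈ 0.873300
step 5 [5y] zero: DF = P = 8481/10000 ≈ 0.848100
step 6 [6y] bond c/1=3/50: DF=(575229/500000 − 3/50·(0.993800+0.947100+0.905200+0.873300+0.848100))/(1+3/50) = 2067/2500 ≈ 0.826800
step 7 [7y] bond c/1=19/400: DF=(1095591/1000000 − 19/400·(0.993800+0.947100+0.905200+0.873300+0.848100+0.826800))/(1+19/400) = 8013/10000 ≈ 0.801300
step 8 [8y] bond c/1=3/50: DF=(590417/500000 − 3/50·(0.993800+0.947100+0.905200+0.873300+0.848100+0.826800+0.801300))/(1+3/50) = 7633/10000 ≈ 0.763300

1 1 4969/5000
2 2 9471/10000
3 3 2263/2500
4 4 8733/10000
5 5 8481/10000
6 6 2067/2500
7 7 8013/10000
8 8 7633/10000
DF(5y) = 8481/10000 ≈ 0.848100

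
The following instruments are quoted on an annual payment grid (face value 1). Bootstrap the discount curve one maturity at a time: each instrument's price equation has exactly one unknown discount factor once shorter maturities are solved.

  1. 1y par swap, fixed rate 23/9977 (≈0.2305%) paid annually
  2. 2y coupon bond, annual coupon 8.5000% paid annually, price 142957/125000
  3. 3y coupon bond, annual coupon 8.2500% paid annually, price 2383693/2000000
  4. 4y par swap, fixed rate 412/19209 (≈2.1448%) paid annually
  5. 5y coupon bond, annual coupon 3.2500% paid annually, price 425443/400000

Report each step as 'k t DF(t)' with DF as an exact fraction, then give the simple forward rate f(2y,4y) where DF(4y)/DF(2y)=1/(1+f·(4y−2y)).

1 1 9977/10000
2 2 9759/10000
3 3 4753/5000
4 4 1147/1250
5 5 2273/2500
f(2y,4y) = ((9759/10000)/(1147/1250) − 1)/(2) = 583/18352 ≈ 3.1768%

step 1 [1y] swap r/1=23/9977: DF=(1 − 23/9977·(0))/(1+23/9977) = 9977/10000 ≈ 0.997700
step 2 [2y] bond c/1=17/200: DF=(142957/125000 − 17/200·(0.997700))/(1+17/200) = 9759/10000 ≈ 0.975900
step 3 [3y] bond c/1=33/400: DF=(2383693/2000000 − 33/400·(0.997700+0.975900))/(1+33/400) = 4753/5000 ≈ 0.950600
step 4 [4y] swap r/1=412/19209: DF=(1 − 412/19209·(0.997700+0.975900+0.950600))/(1+412/19209) = 1147/1250 ≈ 0.917600
step 5 [5y] bond c/1=13/400: DF=(425443/400000 − 13/400·(0.997700+0.975900+0.950600+0.917600))/(1+13/400) = 2273/2500 ≈ 0.909200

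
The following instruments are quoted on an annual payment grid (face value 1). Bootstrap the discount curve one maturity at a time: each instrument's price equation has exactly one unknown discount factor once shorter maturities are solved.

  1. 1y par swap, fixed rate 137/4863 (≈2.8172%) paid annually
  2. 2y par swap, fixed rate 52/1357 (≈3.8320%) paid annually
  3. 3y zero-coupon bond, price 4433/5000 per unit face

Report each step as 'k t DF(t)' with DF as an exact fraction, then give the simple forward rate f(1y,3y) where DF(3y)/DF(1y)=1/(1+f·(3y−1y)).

step 1 [1y] swap r/1=137/4863: DF=(1 − 137/4863·(0))/(1+137/4863) = 4863/5000 ≈ 0.972600
step 2 [2y] swap r/1=52/1357: DF=(1 − 52/1357·(0.972600))/(1+52/1357) = 1159/1250 ≈ 0.927200
step 3 [3y] zero: DF = P = 4433/5000 ≈ 0.886600

1 1 4863/5000
2 2 1159/1250
3 3 4433/5000
f(1y,3y) = ((4863/5000)/(4433/5000) − 1)/(2) = 215/4433 ≈ 4.8500%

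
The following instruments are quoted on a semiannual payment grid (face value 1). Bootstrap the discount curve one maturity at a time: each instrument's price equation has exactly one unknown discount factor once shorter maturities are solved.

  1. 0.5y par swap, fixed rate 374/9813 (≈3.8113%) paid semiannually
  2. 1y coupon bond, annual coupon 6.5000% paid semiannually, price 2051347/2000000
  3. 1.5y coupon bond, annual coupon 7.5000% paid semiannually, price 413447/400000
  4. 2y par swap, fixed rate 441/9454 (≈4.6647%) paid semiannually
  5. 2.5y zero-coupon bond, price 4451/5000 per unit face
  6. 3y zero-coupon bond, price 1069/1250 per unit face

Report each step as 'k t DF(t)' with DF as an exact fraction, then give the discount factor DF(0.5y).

step 1 [0.5y] swap r/2=187/9813: DF=(1 − 187/9813·(0))/(1+187/9813) = 9813/10000 ≈ 0.981300
step 2 [1y] bond c/2=13/400: DF=(2051347/2000000 − 13/400·(0.981300))/(1+13/400) = 77/80 ≈ 0.962500
step 3 [1.5y] bond c/2=3/80: DF=(413447/400000 − 3/80·(0.981300+0.962500))/(1+3/80) = 463/500 ≈ 0.926000
step 4 [2y] swap r/2=441/18908: DF=(1 − 441/18908·(0.981300+0.962500+0.926000))/(1+441/18908) = 4559/5000 ≈ 0.911800
step 5 [2.5y] zero: DF = P = 4451/5000 ≈ 0.890200
step 6 [3y] zero: DF = P = 1069/1250 ≈ 0.855200

1 1/2 9813/10000
2 1 77/80
3 3/2 463/500
4 2 4559/5000
5 5/2 4451/5000
6 3 1069/1250
DF(0.5y) = 9813/10000 ≈ 0.981300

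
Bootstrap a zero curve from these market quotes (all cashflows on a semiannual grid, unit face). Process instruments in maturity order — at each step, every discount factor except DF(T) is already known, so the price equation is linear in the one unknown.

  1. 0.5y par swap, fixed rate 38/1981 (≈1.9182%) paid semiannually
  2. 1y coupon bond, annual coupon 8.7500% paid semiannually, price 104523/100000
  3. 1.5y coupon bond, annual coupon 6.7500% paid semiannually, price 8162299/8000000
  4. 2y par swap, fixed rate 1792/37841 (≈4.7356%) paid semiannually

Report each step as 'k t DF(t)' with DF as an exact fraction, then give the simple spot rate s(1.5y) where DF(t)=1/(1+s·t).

1 1/2 1981/2000
2 1 9599/10000
3 3/2 9233/10000
4 2 569/625
s(1.5y) = (1/(9233/10000) − 1)/(3/2) = 1534/27699 ≈ 5.5381%

step 1 [0.5y] swap r/2=19/1981: DF=(1 − 19/1981·(0))/(1+19/1981) = 1981/2000 ≈ 0.990500
step 2 [1y] bond c/2=7/160: DF=(104523/100000 − 7/160·(0.990500))/(1+7/160) = 9599/10000 ≈ 0.959900
step 3 [1.5y] bond c/2=27/800: DF=(8162299/8000000 − 27/800·(0.990500+0.959900))/(1+27/800) = 9233/10000 ≈ 0.923300
step 4 [2y] swap r/2=896/37841: DF=(1 − 896/37841·(0.990500+0.959900+0.923300))/(1+896/37841) = 569/625 ≈ 0.910400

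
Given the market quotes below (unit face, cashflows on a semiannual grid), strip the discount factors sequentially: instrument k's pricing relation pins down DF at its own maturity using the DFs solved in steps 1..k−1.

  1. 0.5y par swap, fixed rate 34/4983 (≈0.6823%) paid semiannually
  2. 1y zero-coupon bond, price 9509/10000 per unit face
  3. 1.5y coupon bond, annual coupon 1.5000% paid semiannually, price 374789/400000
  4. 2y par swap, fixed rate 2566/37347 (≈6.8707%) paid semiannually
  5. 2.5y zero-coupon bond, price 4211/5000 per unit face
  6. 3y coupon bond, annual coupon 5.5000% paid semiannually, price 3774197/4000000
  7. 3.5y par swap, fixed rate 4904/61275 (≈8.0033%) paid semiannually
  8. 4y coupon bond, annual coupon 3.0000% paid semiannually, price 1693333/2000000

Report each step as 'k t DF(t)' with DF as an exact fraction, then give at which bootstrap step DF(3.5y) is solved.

step 1 [0.5y] swap r/2=17/4983: DF=(1 − 17/4983·(0))/(1+17/4983) = 4983/5000 ≈ 0.996600
step 2 [1y] zero: DF = P = 9509/10000 ≈ 0.950900
step 3 [1.5y] bond c/2=3/400: DF=(374789/400000 − 3/400·(0.996600+0.950900))/(1+3/400) = 1831/2000 ≈ 0.915500
step 4 [2y] swap r/2=1283/37347: DF=(1 − 1283/37347·(0.996600+0.950900+0.915500))/(1+1283/37347) = 8717/10000 ≈ 0.871700
step 5 [2.5y] zero: DF = P = 4211/5000 ≈ 0.842200
step 6 [3y] bond c/2=11/400: DF=(3774197/4000000 − 11/400·(0.996600+0.950900+0.915500+0.871700+0.842200))/(1+11/400) = 3979/5000 ≈ 0.795800
step 7 [3.5y] swap r/2=2452/61275: DF=(1 − 2452/61275·(0.996600+0.950900+0.915500+0.871700+0.842200+0.795800))/(1+2452/61275) = 1887/2500 ≈ 0.754800
step 8 [4y] bond c/2=3/200: DF=(1693333/2000000 − 3/200·(0.996600+0.950900+0.915500+0.871700+0.842200+0.795800+0.754800))/(1+3/200) = 1859/2500 ≈ 0.743600

1 1/2 4983/5000
2 1 9509/10000
3 3/2 1831/2000
4 2 8717/10000
5 5/2 4211/5000
6 3 3979/5000
7 7/2 1887/2500
8 4 1859/2500
DF(3.5y) is solved at step 7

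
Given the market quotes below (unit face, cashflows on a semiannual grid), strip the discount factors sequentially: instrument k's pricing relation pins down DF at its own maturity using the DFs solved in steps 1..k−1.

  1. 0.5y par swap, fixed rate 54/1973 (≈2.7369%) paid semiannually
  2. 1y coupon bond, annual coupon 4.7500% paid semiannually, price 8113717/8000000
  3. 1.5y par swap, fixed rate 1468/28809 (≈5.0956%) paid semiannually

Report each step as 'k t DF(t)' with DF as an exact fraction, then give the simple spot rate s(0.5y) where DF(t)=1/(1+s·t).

step 1 [0.5y] swap r/2=27/1973: DF=(1 − 27/1973·(0))/(1+27/1973) = 1973/2000 ≈ 0.986500
step 2 [1y] bond c/2=19/800: DF=(8113717/8000000 − 19/800·(0.986500))/(1+19/800) = 4839/5000 ≈ 0.967800
step 3 [1.5y] swap r/2=734/28809: DF=(1 − 734/28809·(0.986500+0.967800))/(1+734/28809) = 4633/5000 ≈ 0.926600

1 1/2 1973/2000
2 1 4839/5000
3 3/2 4633/5000
s(0.5y) = (1/(1973/2000) − 1)/(1/2) = 54/1973 ≈ 2.7369%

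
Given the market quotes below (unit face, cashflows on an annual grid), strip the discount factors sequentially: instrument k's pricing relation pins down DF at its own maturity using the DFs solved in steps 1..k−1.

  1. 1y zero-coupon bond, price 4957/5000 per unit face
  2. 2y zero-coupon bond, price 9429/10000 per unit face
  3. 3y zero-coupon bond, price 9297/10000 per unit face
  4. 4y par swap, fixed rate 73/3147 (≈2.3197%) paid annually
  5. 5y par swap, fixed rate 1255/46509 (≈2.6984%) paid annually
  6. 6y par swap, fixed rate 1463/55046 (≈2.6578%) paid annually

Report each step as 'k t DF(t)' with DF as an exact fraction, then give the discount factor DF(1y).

step 1 [1y] zero: DF = P = 4957/5000 ≈ 0.991400
step 2 [2y] zero: DF = P = 9429/10000 ≈ 0.942900
step 3 [3y] zero: DF = P = 9297/10000 ≈ 0.929700
step 4 [4y] swap r/1=73/3147: DF=(1 − 73/3147·(0.991400+0.942900+0.929700))/(1+73/3147) = 2281/2500 ≈ 0.912400
step 5 [5y] swap r/1=1255/46509: DF=(1 − 1255/46509·(0.991400+0.942900+0.929700+0.912400))/(1+1255/46509) = 1749/2000 ≈ 0.874500
step 6 [6y] swap r/1=1463/55046: DF=(1 − 1463/55046·(0.991400+0.942900+0.929700+0.912400+0.874500))/(1+1463/55046) = 8537/10000 ≈ 0.853700

1 1 4957/5000
2 2 9429/10000
3 3 9297/10000
4 4 2281/2500
5 5 1749/2000
6 6 8537/10000
DF(1y) = 4957/5000 ≈ 0.991400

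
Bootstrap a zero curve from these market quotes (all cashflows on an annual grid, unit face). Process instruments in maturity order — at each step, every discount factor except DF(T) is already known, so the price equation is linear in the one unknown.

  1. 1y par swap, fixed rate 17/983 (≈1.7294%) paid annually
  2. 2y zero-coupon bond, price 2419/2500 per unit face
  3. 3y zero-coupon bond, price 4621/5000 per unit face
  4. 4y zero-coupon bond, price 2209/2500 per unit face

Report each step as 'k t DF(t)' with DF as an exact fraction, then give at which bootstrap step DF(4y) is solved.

step 1 [1y] swap r/1=17/983: DF=(1 − 17/983·(0))/(1+17/983) = 983/1000 ≈ 0.983000
step 2 [2y] zero: DF = P = 2419/2500 ≈ 0.967600
step 3 [3y] zero: DF = P = 4621/5000 ≈ 0.924200
step 4 [4y] zero: DF = P = 2209/2500 ≈ 0.883600

1 1 983/1000
2 2 2419/2500
3 3 4621/5000
4 4 2209/2500
DF(4y) is solved at step 4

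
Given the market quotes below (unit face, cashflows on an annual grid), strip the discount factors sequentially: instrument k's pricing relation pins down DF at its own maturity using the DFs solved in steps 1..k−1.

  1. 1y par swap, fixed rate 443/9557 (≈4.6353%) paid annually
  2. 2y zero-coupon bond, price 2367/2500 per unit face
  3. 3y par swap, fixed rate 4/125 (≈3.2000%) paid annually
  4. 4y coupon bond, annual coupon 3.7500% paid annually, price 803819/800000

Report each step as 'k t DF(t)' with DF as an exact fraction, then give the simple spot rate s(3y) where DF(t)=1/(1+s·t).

1 1 9557/10000
2 2 2367/2500
3 3 91/100
4 4 2167/2500
s(3y) = (1/(91/100) − 1)/(3) = 3/91 ≈ 3.2967%

step 1 [1y] swap r/1=443/9557: DF=(1 − 443/9557·(0))/(1+443/9557) = 9557/10000 ≈ 0.955700
step 2 [2y] zero: DF = P = 2367/2500 ≈ 0.946800
step 3 [3y] swap r/1=4/125: DF=(1 − 4/125·(0.955700+0.946800))/(1+4/125) = 91/100 ≈ 0.910000
step 4 [4y] bond c/1=3/80: DF=(803819/800000 − 3/80·(0.955700+0.946800+0.910000))/(1+3/80) = 2167/2500 ≈ 0.866800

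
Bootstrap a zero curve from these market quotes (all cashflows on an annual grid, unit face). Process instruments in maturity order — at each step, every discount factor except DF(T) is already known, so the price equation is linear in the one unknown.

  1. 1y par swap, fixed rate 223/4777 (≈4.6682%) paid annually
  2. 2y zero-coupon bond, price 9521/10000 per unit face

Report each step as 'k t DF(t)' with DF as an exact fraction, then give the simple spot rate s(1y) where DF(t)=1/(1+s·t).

step 1 [1y] swap r/1=223/4777: DF=(1 − 223/4777·(0))/(1+223/4777) = 4777/5000 ≈ 0.955400
step 2 [2y] zero: DF = P = 9521/10000 ≈ 0.952100

1 1 4777/5000
2 2 9521/10000
s(1y) = (1/(4777/5000) − 1)/(1) = 223/4777 ≈ 4.6682%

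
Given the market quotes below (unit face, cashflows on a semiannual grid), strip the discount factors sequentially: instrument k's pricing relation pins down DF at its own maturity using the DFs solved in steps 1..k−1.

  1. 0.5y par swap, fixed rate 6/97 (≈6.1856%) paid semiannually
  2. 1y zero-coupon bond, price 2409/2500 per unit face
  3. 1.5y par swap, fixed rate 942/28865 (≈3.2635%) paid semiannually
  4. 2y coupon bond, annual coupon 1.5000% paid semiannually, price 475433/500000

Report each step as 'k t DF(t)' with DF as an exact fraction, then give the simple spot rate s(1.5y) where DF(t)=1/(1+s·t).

1 1/2 97/100
2 1 2409/2500
3 3/2 9529/10000
4 2 9223/10000
s(1.5y) = (1/(9529/10000) − 1)/(3/2) = 314/9529 ≈ 3.2952%

step 1 [0.5y] swap r/2=3/97: DF=(1 − 3/97·(0))/(1+3/97) = 97/100 ≈ 0.970000
step 2 [1y] zero: DF = P = 2409/2500 ≈ 0.963600
step 3 [1.5y] swap r/2=471/28865: DF=(1 − 471/28865·(0.970000+0.963600))/(1+471/28865) = 9529/10000 ≈ 0.952900
step 4 [2y] bond c/2=3/400: DF=(475433/500000 − 3/400·(0.970000+0.963600+0.952900))/(1+3/400) = 9223/10000 ≈ 0.922300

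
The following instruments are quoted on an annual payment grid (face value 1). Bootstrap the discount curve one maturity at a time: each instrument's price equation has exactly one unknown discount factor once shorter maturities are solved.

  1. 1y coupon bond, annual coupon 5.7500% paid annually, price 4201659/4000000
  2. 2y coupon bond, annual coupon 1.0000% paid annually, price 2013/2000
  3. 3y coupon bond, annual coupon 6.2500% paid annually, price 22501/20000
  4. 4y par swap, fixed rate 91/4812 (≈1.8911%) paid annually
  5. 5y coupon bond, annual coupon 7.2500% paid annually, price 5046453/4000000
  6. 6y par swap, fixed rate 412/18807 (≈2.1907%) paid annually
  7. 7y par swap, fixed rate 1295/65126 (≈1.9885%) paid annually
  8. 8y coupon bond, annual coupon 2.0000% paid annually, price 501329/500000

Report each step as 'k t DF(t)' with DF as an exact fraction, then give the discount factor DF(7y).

step 1 [1y] bond c/1=23/400: DF=(4201659/4000000 − 23/400·(0))/(1+23/400) = 9933/10000 ≈ 0.993300
step 2 [2y] bond c/1=1/100: DF=(2013/2000 − 1/100·(0.993300))/(1+1/100) = 9867/10000 ≈ 0.986700
step 3 [3y] bond c/1=1/16: DF=(22501/20000 − 1/16·(0.993300+0.986700))/(1+1/16) = 589/625 ≈ 0.942400
step 4 [4y] swap r/1=91/4812: DF=(1 − 91/4812·(0.993300+0.986700+0.942400))/(1+91/4812) = 1159/1250 ≈ 0.927200
step 5 [5y] bond c/1=29/400: DF=(5046453/4000000 − 29/400·(0.993300+0.986700+0.942400+0.927200))/(1+29/400) = 9161/10000 ≈ 0.916100
step 6 [6y] swap r/1=412/18807: DF=(1 − 412/18807·(0.993300+0.986700+0.942400+0.927200+0.916100))/(1+412/18807) = 2191/2500 ≈ 0.876400
step 7 [7y] swap r/1=1295/65126: DF=(1 − 1295/65126·(0.993300+0.986700+0.942400+0.927200+0.916100+0.876400))/(1+1295/65126) = 1741/2000 ≈ 0.870500
step 8 [8y] bond c/1=1/50: DF=(501329/500000 − 1/50·(0.993300+0.986700+0.942400+0.927200+0.916100+0.876400+0.870500))/(1+1/50) = 8553/10000 ≈ 0.855300

1 1 9933/10000
2 2 9867/10000
3 3 589/625
4 4 1159/1250
5 5 9161/10000
6 6 2191/2500
7 7 1741/2000
8 8 8553/10000
DF(7y) = 1741/2000 ≈ 0.870500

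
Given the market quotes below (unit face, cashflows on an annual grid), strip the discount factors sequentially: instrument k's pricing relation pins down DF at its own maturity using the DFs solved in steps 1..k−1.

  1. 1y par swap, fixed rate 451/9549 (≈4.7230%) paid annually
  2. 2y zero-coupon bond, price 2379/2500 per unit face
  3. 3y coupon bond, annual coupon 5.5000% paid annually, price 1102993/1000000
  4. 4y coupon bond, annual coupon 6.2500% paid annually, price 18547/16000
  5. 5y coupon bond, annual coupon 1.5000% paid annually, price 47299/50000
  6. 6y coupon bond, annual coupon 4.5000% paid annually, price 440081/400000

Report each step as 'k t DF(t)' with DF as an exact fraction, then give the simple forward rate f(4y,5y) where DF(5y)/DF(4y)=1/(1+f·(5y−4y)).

step 1 [1y] swap r/1=451/9549: DF=(1 − 451/9549·(0))/(1+451/9549) = 9549/10000 ≈ 0.954900
step 2 [2y] zero: DF = P = 2379/2500 ≈ 0.951600
step 3 [3y] bond c/1=11/200: DF=(1102993/1000000 − 11/200·(0.954900+0.951600))/(1+11/200) = 9461/10000 ≈ 0.946100
step 4 [4y] bond c/1=1/16: DF=(18547/16000 − 1/16·(0.954900+0.951600+0.946100))/(1+1/16) = 577/625 ≈ 0.923200
step 5 [5y] bond c/1=3/200: DF=(47299/50000 − 3/200·(0.954900+0.951600+0.946100+0.923200))/(1+3/200) = 4381/5000 ≈ 0.876200
step 6 [6y] bond c/1=9/200: DF=(440081/400000 − 9/200·(0.954900+0.951600+0.946100+0.923200+0.876200))/(1+9/200) = 341/400 ≈ 0.852500

1 1 9549/10000
2 2 2379/2500
3 3 9461/10000
4 4 577/625
5 5 4381/5000
6 6 341/400
f(4y,5y) = ((577/625)/(4381/5000) − 1)/(1) = 235/4381 ≈ 5.3641%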